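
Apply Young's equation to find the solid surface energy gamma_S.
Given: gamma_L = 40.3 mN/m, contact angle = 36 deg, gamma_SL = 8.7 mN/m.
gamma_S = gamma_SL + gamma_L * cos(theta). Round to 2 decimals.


theta_rad = 36 * pi/180 = 0.628319
gamma_S = 8.7 + 40.3 * cos(0.628319)
= 41.30 mN/m

41.30


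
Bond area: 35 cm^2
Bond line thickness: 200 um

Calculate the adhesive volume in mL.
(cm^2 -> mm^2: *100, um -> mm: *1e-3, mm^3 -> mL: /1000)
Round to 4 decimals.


V = 35*100 * 200*1e-3 / 1000
= 0.7000 mL

0.7000


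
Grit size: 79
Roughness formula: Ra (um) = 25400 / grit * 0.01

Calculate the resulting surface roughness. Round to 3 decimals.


Ra = 25400 / 79 * 0.01
= 3.215 um

3.215


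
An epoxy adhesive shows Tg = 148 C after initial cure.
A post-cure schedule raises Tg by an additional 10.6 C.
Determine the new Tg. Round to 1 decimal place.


New Tg = 148 + 10.6
= 158.6 C

158.6


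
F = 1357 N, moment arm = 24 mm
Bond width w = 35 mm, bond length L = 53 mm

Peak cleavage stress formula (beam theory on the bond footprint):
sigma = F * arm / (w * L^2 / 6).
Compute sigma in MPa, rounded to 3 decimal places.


sigma = (1357 * 24) / (35 * 2809 / 6)
= 32568 * 6 / 98315
= 195408 / 98315
= 1.988 MPa

1.988


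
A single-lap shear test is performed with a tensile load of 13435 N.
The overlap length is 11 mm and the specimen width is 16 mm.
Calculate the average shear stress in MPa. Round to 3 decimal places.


Shear stress = F / (overlap * width)
= 13435 / (11 * 16)
= 13435 / 176
= 76.335 MPa

76.335


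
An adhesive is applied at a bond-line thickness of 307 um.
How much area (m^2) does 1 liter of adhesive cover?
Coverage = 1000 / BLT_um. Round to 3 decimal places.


Coverage = 1000 / 307 = 3.257 m^2

3.257


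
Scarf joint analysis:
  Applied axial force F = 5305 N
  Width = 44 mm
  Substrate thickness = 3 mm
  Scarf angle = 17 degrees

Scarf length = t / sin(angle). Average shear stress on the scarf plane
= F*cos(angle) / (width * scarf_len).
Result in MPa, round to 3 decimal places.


Scarf length = 3 / sin(17 deg) = 10.2609 mm
cos(17 deg) = 0.956305
Shear = 5305 * 0.956305 / (44 * 10.2609)
= 11.237 MPa

11.237


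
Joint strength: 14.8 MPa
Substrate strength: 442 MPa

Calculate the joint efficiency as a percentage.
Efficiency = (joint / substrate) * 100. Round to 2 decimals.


Efficiency = (14.8 / 442) * 100 = 3.35%

3.35


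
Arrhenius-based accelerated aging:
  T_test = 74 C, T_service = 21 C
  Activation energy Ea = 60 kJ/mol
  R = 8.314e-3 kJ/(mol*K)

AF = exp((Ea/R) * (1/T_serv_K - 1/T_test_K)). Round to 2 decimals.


T_test_K = 347.15, T_serv_K = 294.15
AF = exp((60/8.314e-3) * (1/294.15 - 1/347.15))
= 42.34

42.34


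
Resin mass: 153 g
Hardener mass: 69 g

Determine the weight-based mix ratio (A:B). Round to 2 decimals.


Ratio = 153 / 69 = 2.22

2.22


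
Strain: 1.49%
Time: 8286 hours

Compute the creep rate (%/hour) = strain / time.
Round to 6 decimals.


Creep rate = 1.49 / 8286
= 0.000180 %/h

0.000180


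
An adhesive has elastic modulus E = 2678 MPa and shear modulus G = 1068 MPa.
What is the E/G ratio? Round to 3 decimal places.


E/G = 2678 / 1068 = 2.507

2.507


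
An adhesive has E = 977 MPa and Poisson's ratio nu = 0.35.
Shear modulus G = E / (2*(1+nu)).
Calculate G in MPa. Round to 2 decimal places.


G = 977 / (2*(1+0.35))
= 977 / 2.70
= 361.85 MPa

361.85


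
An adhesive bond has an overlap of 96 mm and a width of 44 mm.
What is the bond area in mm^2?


Bond area = overlap * width
= 96 * 44
= 4224 mm^2

4224


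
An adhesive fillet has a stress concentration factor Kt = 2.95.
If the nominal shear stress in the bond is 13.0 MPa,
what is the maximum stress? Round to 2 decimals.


Max stress = 13.0 * 2.95 = 38.35 MPa

38.35


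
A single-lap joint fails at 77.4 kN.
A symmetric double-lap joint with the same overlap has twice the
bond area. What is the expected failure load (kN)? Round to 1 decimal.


Double-lap load = 2 * 77.4 = 154.8 kN

154.8


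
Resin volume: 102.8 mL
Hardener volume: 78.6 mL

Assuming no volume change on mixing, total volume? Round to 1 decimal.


V_total = 102.8 + 78.6 = 181.4 mL

181.4


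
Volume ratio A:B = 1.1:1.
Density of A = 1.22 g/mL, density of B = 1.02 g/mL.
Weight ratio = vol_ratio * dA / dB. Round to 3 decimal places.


Wt ratio = 1.1 * 1.22 / 1.02
= 1.316

1.316


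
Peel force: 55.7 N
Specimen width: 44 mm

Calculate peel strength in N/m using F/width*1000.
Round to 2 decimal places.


Peel strength = 55.7 / 44 * 1000 = 1265.91 N/m

1265.91


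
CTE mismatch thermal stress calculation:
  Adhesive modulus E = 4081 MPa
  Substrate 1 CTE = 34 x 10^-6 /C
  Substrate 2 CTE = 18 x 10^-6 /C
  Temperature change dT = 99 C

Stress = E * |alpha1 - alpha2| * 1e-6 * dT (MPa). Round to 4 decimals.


delta_alpha = |34 - 18| = 16 x 10^-6/C
Stress = 4081 * 16e-6 * 99
= 6.4643 MPa

6.4643


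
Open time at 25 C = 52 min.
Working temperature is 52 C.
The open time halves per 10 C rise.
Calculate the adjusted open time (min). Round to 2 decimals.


factor = 2^((52 - 25) / 10) = 6.4980
ot = 52 / 6.4980 = 8.00 min

8.00


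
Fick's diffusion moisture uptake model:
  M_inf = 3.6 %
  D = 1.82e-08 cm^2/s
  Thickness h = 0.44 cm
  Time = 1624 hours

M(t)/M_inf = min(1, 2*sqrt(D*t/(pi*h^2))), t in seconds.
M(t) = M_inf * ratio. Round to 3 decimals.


t_sec = 1624 * 3600 = 5846400
ratio = 2*sqrt(1.82e-08*5846400/(pi*0.44^2))
= min(1, 0.836532)
= 0.836532
M(t) = 3.6 * 0.836532 = 3.012 %

3.012


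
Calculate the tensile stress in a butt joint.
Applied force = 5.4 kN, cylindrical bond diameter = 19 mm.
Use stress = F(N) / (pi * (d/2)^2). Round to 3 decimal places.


A = pi * 9.5^2 = 283.5287 mm^2
sigma = 5400.0 / 283.5287 = 19.046 MPa

19.046


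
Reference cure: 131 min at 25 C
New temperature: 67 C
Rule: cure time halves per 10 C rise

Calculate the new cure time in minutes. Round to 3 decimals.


factor = 2^((67-25)/10) = 18.3792
t_new = 131 / 18.3792 = 7.128 min

7.128


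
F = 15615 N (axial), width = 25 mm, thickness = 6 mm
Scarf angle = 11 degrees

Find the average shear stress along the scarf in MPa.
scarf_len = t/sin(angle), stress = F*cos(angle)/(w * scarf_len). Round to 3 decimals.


scarf_len = 6/sin(11 deg) = 31.4451
cos(11 deg) = 0.981627
stress = 15615*0.981627/(25*31.4451) = 19.498 MPa

19.498


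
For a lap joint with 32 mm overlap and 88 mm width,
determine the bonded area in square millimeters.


Area = 32 * 88 = 2816 mm^2

2816


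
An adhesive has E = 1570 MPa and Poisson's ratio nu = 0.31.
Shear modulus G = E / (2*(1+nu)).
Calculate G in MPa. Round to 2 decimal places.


G = 1570 / (2*(1+0.31))
= 1570 / 2.62
= 599.24 MPa

599.24


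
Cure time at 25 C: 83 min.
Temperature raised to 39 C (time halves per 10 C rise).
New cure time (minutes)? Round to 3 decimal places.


Acceleration factor = 2^(14/10) = 2.6390
New time = 83 / 2.6390 = 31.451 min

31.451


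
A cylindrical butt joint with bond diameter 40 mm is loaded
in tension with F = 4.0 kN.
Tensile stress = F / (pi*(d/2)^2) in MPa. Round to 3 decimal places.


Area = pi * (40/2)^2 = 1256.6371 mm^2
Stress = 4.0*1000 / 1256.6371
= 3.183 MPa

3.183


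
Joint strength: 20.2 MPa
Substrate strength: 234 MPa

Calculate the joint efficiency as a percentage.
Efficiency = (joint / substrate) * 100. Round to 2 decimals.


Efficiency = (20.2 / 234) * 100 = 8.63%

8.63


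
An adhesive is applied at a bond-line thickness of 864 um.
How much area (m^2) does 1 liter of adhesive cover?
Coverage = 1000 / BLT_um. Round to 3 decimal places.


Coverage = 1000 / 864 = 1.157 m^2

1.157


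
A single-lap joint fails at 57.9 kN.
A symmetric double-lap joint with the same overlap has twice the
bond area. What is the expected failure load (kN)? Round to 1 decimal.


Double-lap load = 2 * 57.9 = 115.8 kN

115.8


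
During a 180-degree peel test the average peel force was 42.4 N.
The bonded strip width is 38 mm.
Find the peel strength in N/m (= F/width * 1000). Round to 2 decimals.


Peel strength = F/width * 1000
= 42.4 / 38 * 1000
= 1115.79 N/m

1115.79


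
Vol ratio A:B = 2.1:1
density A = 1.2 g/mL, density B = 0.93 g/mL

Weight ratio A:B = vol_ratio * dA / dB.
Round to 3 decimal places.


Weight ratio = 2.1 * 1.2 / 0.93
= 2.710

2.710


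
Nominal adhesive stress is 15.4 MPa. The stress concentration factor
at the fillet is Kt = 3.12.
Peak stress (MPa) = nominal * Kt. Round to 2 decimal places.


Peak = 15.4 * 3.12 = 48.05 MPa

48.05


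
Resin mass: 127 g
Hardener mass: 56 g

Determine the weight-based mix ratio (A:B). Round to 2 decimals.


Ratio = 127 / 56 = 2.27

2.27


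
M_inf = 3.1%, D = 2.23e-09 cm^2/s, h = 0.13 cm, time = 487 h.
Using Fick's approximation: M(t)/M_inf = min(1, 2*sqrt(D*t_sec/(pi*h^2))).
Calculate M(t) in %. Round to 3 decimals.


t = 1753200 s
ratio = min(1, 2*sqrt(2.23e-09*1753200/(pi*0.0169)))
= 0.542725
M(t) = 3.1 * 0.542725 = 1.682%

1.682


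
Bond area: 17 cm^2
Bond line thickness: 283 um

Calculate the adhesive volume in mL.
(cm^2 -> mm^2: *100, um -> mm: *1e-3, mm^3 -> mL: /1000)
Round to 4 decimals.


V = 17*100 * 283*1e-3 / 1000
= 0.4811 mL

0.4811


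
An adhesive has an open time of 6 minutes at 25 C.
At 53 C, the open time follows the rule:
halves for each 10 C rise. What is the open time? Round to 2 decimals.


Factor = 2^((53-25)/10) = 6.9644
Open time = 6 / 6.9644 = 0.86 min

0.86


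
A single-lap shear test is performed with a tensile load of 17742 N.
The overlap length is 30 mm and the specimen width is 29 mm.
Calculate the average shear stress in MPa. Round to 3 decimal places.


Shear stress = F / (overlap * width)
= 17742 / (30 * 29)
= 17742 / 870
= 20.393 MPa

20.393


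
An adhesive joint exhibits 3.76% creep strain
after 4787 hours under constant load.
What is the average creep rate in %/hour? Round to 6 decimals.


Creep rate = strain / time
= 3.76 / 4787
= 0.000785 %/h

0.000785


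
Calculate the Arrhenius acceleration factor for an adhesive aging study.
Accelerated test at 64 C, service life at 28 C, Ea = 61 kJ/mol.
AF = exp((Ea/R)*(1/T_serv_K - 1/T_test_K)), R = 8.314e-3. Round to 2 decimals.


T_test = 337.15 K, T_serv = 301.15 K
Ea/R = 61 / 0.008314 = 7337.02
AF = exp(7337.02 * (1/301.15 - 1/337.15))
= 13.48

13.48


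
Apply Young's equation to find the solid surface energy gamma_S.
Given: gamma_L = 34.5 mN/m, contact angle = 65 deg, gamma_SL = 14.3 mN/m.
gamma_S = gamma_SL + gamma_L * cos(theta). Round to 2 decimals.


theta_rad = 65 * pi/180 = 1.134464
gamma_S = 14.3 + 34.5 * cos(1.134464)
= 28.88 mN/m

28.88


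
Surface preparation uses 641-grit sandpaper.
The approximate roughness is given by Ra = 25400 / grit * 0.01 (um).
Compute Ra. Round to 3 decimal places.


Ra = 25400 / 641 * 0.01
= 254 / 641
= 0.396 um

0.396


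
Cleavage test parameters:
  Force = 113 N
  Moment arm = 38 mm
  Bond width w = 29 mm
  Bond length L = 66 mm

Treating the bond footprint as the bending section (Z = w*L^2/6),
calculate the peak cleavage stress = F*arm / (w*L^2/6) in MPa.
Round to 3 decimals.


M = 113 * 38 = 4294 N*mm
Z = 29 * 66^2 / 6 = 126324 / 6 mm^3
sigma = M / Z = 6 * 4294 / 126324 = 25764 / 126324
= 0.204 MPa

0.204


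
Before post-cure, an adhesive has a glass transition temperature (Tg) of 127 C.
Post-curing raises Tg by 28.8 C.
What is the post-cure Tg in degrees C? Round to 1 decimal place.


Tg_post = Tg_base + delta_Tg
= 127 + 28.8
= 155.8 C

155.8


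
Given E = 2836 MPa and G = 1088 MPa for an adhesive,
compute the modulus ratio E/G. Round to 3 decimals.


E/G ratio = 2836 / 1088 = 2.607

2.607


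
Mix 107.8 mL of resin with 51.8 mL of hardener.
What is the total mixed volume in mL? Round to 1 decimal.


Total = 107.8 + 51.8 = 159.6 mL

159.6


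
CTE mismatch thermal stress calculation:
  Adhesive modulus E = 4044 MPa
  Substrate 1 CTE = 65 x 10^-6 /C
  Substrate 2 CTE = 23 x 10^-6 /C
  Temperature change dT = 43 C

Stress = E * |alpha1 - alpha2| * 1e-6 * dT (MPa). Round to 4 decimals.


delta_alpha = |65 - 23| = 42 x 10^-6/C
Stress = 4044 * 42e-6 * 43
= 7.3035 MPa

7.3035


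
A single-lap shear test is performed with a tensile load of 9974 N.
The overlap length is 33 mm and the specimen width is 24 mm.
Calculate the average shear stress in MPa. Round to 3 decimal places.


Shear stress = F / (overlap * width)
= 9974 / (33 * 24)
= 9974 / 792
= 12.593 MPa

12.593


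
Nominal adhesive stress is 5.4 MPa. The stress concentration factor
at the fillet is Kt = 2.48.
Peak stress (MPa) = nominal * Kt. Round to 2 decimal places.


Peak = 5.4 * 2.48 = 13.39 MPa

13.39


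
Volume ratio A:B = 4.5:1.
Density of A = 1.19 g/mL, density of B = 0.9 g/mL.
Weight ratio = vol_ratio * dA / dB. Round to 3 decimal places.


Wt ratio = 4.5 * 1.19 / 0.9
= 5.950

5.950


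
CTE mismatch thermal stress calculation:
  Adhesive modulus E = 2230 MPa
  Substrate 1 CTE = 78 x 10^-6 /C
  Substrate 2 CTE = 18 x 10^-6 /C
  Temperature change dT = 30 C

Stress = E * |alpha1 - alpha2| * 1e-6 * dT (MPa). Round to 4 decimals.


delta_alpha = |78 - 18| = 60 x 10^-6/C
Stress = 2230 * 60e-6 * 30
= 4.0140 MPa

4.0140


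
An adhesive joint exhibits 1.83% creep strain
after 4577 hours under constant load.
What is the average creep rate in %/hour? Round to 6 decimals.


Creep rate = strain / time
= 1.83 / 4577
= 0.000400 %/h

0.000400


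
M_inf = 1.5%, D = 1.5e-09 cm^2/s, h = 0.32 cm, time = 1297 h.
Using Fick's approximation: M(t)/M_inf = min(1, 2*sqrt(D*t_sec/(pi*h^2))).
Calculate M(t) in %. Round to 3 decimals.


t = 4669200 s
ratio = min(1, 2*sqrt(1.5e-09*4669200/(pi*0.1024)))
= 0.295102
M(t) = 1.5 * 0.295102 = 0.443%

0.443


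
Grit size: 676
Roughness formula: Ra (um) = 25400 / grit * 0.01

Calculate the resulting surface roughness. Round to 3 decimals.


Ra = 25400 / 676 * 0.01
= 0.376 um

0.376


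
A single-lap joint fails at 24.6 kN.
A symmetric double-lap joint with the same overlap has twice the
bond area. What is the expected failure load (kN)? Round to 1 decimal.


Double-lap load = 2 * 24.6 = 49.2 kN

49.2


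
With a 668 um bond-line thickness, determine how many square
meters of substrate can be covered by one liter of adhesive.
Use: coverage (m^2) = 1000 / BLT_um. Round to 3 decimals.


Coverage = 1000 / 668 = 1.497 m^2

1.497


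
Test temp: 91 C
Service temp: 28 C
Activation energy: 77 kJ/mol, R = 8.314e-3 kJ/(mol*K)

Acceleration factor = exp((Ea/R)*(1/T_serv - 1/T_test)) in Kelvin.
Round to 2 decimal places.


AF = exp((77/0.008314)*(1/301.15 - 1/364.15))
= 204.50

204.50


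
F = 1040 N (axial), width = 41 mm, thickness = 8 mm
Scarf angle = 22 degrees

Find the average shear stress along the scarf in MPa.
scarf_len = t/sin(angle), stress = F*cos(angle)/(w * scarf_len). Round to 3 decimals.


scarf_len = 8/sin(22 deg) = 21.3557
cos(22 deg) = 0.927184
stress = 1040*0.927184/(41*21.3557) = 1.101 MPa

1.101


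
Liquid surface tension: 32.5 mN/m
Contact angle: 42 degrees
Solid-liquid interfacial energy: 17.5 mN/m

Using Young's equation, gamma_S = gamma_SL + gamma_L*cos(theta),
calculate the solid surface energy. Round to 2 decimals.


gamma_S = 17.5 + 32.5 * cos(42)
= 41.65 mN/m

41.65


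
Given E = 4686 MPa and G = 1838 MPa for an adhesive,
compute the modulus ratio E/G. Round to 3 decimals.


E/G ratio = 4686 / 1838 = 2.550

2.550


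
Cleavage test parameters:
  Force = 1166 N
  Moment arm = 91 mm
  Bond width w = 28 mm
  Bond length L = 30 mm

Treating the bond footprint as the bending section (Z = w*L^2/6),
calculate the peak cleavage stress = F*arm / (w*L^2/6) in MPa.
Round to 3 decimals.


M = 1166 * 91 = 106106 N*mm
Z = 28 * 30^2 / 6 = 25200 / 6 mm^3
sigma = M / Z = 6 * 106106 / 25200 = 636636 / 25200
= 25.263 MPa

25.263


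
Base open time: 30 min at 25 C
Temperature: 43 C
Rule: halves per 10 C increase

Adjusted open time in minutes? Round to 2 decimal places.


Acceleration = 2^((43-25)/10) = 3.4822
Open time = 30 / 3.4822 = 8.62 min

8.62


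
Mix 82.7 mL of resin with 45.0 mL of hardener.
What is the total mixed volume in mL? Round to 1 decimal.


Total = 82.7 + 45.0 = 127.7 mL

127.7


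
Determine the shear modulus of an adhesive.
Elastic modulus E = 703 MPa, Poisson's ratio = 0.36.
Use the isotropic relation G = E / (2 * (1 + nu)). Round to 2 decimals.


G = 703 / (2*(1+0.36)) = 703 / 2.72
= 258.46 MPa

258.46


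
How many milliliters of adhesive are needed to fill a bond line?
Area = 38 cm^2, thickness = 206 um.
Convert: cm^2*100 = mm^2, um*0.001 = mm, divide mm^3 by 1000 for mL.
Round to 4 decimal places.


= (38 * 100) * (206 * 0.001) / 1000
= 0.7828 mL

0.7828


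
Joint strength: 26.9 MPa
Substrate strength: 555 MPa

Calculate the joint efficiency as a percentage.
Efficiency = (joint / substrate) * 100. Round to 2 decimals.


Efficiency = (26.9 / 555) * 100 = 4.85%

4.85


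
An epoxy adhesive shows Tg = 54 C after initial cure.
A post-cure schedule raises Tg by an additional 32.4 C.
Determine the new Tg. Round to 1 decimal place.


New Tg = 54 + 32.4
= 86.4 C

86.4


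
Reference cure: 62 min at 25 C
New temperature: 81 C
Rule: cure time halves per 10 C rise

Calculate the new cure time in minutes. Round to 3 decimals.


factor = 2^((81-25)/10) = 48.5029
t_new = 62 / 48.5029 = 1.278 min

1.278


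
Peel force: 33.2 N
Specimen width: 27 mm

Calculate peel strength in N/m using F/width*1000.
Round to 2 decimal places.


Peel strength = 33.2 / 27 * 1000 = 1229.63 N/m

1229.63


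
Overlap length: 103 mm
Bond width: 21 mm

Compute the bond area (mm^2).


Bond area = 103 * 21 = 2163 mm^2

2163


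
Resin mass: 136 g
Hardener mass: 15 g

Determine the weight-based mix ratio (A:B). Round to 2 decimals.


Ratio = 136 / 15 = 9.07

9.07


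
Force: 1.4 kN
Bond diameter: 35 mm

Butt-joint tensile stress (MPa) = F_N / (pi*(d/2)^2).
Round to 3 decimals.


F_N = 1.4 * 1000 = 1400.0 N
A = pi*(17.5)^2 = 962.1128 mm^2
stress = 1400.0 / 962.1128 = 1.455 MPa

1.455


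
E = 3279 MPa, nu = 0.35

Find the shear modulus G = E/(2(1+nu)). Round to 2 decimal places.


G = 3279 / (2 * 1.35)
= 1214.44 MPa

1214.44


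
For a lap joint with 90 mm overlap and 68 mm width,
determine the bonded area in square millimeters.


Area = 90 * 68 = 6120 mm^2

6120


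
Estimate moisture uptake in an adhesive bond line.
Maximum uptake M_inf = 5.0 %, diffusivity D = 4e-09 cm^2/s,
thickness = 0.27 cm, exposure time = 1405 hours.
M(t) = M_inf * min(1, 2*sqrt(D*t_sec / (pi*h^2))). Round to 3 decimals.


Convert time: 1405 h = 5058000 s
ratio = min(1, 2*sqrt(4e-09*5058000/(pi*0.27^2)))
= 0.594444
M(t) = 5.0 * 0.594444 = 2.972%

2.972


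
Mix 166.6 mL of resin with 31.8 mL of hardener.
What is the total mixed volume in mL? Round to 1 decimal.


Total = 166.6 + 31.8 = 198.4 mL

198.4


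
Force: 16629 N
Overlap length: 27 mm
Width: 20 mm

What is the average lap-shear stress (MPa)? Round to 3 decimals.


Average shear stress = F / (overlap * width)
= 16629 / (27 * 20)
= 30.794 MPa

30.794


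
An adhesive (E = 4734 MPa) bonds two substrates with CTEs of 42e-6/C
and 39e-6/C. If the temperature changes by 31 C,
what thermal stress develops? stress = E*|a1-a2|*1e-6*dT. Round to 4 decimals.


Stress = 4734 * |42 - 39| * 1e-6 * 31
= 0.4403 MPa

0.4403


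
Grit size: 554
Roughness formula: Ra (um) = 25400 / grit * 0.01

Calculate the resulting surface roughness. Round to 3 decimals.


Ra = 25400 / 554 * 0.01
= 0.458 um

0.458


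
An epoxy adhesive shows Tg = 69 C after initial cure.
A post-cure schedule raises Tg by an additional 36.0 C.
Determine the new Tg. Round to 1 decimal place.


New Tg = 69 + 36.0
= 105.0 C

105.0


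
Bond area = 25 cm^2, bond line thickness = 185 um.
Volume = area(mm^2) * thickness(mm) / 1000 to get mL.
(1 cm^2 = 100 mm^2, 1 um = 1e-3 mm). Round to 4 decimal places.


area_mm2 = 25 * 100 = 2500
blt_mm = 185 * 1e-3 = 0.185
vol_mm3 = 2500 * 0.185 = 462.5
vol_mL = 462.5 / 1000 = 0.4625 mL

0.4625


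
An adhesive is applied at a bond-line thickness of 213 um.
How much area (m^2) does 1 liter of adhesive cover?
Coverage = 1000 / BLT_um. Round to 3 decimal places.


Coverage = 1000 / 213 = 4.695 m^2

4.695


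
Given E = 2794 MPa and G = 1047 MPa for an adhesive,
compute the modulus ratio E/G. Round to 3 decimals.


E/G ratio = 2794 / 1047 = 2.669

2.669


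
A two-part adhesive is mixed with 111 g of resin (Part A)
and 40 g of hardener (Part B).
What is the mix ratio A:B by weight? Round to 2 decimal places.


Mix ratio = mass_A / mass_B
= 111 / 40
= 2.78

2.78


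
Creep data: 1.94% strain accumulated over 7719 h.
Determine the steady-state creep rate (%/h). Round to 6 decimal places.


Rate = 1.94 / 7719 = 0.000251 %/h

0.000251


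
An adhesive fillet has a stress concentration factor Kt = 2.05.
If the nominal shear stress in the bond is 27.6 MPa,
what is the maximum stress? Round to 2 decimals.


Max stress = 27.6 * 2.05 = 56.58 MPa

56.58


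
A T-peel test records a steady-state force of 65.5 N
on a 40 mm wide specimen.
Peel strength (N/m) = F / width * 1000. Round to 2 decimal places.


Peel strength = 65.5 / 40 * 1000
= 1637.50 N/m

1637.50


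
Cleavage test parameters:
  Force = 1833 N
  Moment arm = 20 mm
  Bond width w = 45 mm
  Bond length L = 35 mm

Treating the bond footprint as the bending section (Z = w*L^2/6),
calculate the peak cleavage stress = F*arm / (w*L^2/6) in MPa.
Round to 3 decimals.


M = 1833 * 20 = 36660 N*mm
Z = 45 * 35^2 / 6 = 55125 / 6 mm^3
sigma = M / Z = 6 * 36660 / 55125 = 219960 / 55125
= 3.990 MPa

3.990


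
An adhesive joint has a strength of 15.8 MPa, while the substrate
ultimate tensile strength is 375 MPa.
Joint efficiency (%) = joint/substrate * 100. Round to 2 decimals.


Efficiency = 15.8 / 375 * 100
= 4.21%

4.21


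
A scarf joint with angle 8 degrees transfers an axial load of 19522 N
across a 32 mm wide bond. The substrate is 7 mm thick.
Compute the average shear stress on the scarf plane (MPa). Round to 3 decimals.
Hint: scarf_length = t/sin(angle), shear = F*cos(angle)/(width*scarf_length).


scarf_length = 7 / sin(8 deg) = 50.2971 mm
cos(8 deg) = 0.990268
shear stress = 19522 * 0.990268 / (32 * 50.2971)
= 12.011 MPa

12.011


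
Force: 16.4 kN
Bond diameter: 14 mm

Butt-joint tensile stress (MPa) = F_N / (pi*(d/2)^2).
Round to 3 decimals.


F_N = 16.4 * 1000 = 16400.0 N
A = pi*(7.0)^2 = 153.9380 mm^2
stress = 16400.0 / 153.9380 = 106.536 MPa

106.536


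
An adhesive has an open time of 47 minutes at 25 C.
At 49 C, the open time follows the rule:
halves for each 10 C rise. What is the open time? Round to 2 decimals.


Factor = 2^((49-25)/10) = 5.2780
Open time = 47 / 5.2780 = 8.90 min

8.90


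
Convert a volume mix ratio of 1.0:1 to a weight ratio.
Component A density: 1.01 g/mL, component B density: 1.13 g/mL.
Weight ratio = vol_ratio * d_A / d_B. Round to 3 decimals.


= 1.0 * 1.01 / 1.13 = 0.894

0.894


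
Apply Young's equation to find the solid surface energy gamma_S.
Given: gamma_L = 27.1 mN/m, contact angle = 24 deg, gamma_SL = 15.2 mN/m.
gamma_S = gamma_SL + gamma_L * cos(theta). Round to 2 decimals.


theta_rad = 24 * pi/180 = 0.418879
gamma_S = 15.2 + 27.1 * cos(0.418879)
= 39.96 mN/m

39.96


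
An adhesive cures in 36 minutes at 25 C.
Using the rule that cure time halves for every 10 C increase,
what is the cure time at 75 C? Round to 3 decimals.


Factor = 2^((75 - 25) / 10) = 32.0000
Cure time = 36 / 32.0000
= 1.125 minutes

1.125


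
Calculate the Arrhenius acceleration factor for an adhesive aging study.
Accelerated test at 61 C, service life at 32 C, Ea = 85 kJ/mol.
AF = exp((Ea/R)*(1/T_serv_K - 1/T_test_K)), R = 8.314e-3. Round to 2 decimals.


T_test = 334.15 K, T_serv = 305.15 K
Ea/R = 85 / 0.008314 = 10223.72
AF = exp(10223.72 * (1/305.15 - 1/334.15))
= 18.31

18.31


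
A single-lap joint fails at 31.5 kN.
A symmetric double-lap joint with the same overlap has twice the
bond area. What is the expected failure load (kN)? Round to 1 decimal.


Double-lap load = 2 * 31.5 = 63.0 kN

63.0


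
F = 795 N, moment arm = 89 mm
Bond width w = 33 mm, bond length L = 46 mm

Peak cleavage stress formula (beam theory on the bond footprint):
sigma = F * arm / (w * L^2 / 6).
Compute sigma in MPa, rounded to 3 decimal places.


sigma = (795 * 89) / (33 * 2116 / 6)
= 70755 * 6 / 69828
= 424530 / 69828
= 6.080 MPa

6.080


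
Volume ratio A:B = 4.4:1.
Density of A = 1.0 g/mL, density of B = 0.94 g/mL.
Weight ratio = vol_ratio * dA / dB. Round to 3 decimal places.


Wt ratio = 4.4 * 1.0 / 0.94
= 4.681

4.681


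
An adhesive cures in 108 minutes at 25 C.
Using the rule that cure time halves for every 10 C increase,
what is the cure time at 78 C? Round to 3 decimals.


Factor = 2^((78 - 25) / 10) = 39.3966
Cure time = 108 / 39.3966
= 2.741 minutes

2.741


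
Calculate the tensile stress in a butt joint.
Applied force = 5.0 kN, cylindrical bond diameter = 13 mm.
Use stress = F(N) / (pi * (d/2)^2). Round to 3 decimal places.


A = pi * 6.5^2 = 132.7323 mm^2
sigma = 5000.0 / 132.7323 = 37.670 MPa

37.670


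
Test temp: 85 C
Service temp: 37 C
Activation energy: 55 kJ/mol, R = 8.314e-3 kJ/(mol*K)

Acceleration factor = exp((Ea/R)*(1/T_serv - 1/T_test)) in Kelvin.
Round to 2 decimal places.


AF = exp((55/0.008314)*(1/310.15 - 1/358.15))
= 17.44

17.44


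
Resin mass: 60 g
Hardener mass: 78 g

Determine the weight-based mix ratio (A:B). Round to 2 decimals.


Ratio = 60 / 78 = 0.77

0.77


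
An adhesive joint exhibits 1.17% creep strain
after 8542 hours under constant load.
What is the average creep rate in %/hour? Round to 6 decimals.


Creep rate = strain / time
= 1.17 / 8542
= 0.000137 %/h

0.000137


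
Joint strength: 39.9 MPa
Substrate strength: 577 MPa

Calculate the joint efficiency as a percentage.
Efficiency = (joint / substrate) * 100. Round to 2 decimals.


Efficiency = (39.9 / 577) * 100 = 6.92%

6.92


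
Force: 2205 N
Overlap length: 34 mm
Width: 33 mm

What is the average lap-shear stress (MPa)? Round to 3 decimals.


Average shear stress = F / (overlap * width)
= 2205 / (34 * 33)
= 1.965 MPa

1.965


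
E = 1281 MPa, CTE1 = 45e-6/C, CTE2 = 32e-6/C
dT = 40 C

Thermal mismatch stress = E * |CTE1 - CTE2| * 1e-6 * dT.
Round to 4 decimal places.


= 1281 * 13e-6 * 40
= 0.6661 MPa

0.6661


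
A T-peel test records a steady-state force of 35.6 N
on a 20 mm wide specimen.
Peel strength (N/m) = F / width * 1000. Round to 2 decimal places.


Peel strength = 35.6 / 20 * 1000
= 1780.00 N/m

1780.00


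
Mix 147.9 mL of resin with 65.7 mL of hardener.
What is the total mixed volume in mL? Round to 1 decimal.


Total = 147.9 + 65.7 = 213.6 mL

213.6


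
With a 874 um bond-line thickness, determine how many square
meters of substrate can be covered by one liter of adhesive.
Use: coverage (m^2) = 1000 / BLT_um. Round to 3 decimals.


Coverage = 1000 / 874 = 1.144 m^2

1.144


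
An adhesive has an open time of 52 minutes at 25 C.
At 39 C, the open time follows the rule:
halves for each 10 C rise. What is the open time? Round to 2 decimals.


Factor = 2^((39-25)/10) = 2.6390
Open time = 52 / 2.6390 = 19.70 min

19.70


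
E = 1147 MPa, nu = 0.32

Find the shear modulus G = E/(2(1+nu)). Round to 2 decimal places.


G = 1147 / (2 * 1.32)
= 434.47 MPa

434.47


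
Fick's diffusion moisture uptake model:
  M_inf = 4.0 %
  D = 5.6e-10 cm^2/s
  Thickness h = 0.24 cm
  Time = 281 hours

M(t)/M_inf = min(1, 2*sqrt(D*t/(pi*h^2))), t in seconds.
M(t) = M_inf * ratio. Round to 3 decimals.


t_sec = 281 * 3600 = 1011600
ratio = 2*sqrt(5.6e-10*1011600/(pi*0.24^2))
= min(1, 0.111903)
= 0.111903
M(t) = 4.0 * 0.111903 = 0.448 %

0.448


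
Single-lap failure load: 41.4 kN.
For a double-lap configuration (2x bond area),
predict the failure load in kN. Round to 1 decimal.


Failure load = 41.4 * 2 = 82.8 kN

82.8


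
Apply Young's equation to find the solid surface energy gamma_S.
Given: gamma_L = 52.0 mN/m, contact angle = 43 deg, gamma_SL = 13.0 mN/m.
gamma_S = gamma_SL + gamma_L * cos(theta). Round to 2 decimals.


theta_rad = 43 * pi/180 = 0.750492
gamma_S = 13.0 + 52.0 * cos(0.750492)
= 51.03 mN/m

51.03


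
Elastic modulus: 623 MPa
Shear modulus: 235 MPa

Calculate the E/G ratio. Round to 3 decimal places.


E / G = 623 / 235 = 2.651

2.651


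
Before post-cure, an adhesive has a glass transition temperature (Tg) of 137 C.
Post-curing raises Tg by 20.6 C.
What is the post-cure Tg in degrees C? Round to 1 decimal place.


Tg_post = Tg_base + delta_Tg
= 137 + 20.6
= 157.6 C

157.6


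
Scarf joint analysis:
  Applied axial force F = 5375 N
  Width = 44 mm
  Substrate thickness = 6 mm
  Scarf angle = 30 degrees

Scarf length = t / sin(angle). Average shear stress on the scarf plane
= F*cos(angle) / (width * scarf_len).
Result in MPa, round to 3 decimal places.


Scarf length = 6 / sin(30 deg) = 12.0000 mm
cos(30 deg) = 0.866025
Shear = 5375 * 0.866025 / (44 * 12.0000)
= 8.816 MPa

8.816


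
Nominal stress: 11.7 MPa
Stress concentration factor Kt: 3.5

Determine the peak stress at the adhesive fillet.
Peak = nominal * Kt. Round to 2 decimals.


Peak stress = 11.7 * 3.5
= 40.95 MPa

40.95


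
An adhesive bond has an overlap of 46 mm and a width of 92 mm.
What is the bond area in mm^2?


Bond area = overlap * width
= 46 * 92
= 4232 mm^2

4232


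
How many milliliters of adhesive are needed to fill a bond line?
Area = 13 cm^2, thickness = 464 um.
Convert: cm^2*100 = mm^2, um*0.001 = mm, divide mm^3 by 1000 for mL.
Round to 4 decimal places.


= (13 * 100) * (464 * 0.001) / 1000
= 0.6032 mL

0.6032


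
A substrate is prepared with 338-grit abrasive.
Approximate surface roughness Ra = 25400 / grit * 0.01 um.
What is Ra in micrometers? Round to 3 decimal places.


Ra = 25400 / 338 * 0.01 = 0.751 um

0.751


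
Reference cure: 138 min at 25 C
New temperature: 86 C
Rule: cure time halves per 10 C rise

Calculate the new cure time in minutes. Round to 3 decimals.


factor = 2^((86-25)/10) = 68.5935
t_new = 138 / 68.5935 = 2.012 min

2.012


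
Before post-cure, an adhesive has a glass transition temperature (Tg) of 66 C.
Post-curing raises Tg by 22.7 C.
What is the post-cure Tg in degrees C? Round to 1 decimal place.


Tg_post = Tg_base + delta_Tg
= 66 + 22.7
= 88.7 C

88.7


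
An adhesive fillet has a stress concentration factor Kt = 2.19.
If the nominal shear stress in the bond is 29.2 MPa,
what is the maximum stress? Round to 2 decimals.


Max stress = 29.2 * 2.19 = 63.95 MPa

63.95


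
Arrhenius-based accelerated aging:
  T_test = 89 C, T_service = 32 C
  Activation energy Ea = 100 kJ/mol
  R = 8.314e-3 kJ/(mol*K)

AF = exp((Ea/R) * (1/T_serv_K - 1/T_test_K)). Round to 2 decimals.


T_test_K = 362.15, T_serv_K = 305.15
AF = exp((100/8.314e-3) * (1/305.15 - 1/362.15))
= 494.66

494.66


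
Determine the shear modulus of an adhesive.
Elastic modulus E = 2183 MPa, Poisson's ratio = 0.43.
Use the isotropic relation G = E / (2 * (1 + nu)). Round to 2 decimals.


G = 2183 / (2*(1+0.43)) = 2183 / 2.86
= 763.29 MPa

763.29


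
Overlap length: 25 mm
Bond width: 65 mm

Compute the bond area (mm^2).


Bond area = 25 * 65 = 1625 mm^2

1625


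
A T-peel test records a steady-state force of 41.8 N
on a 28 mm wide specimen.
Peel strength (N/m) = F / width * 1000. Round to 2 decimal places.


Peel strength = 41.8 / 28 * 1000
= 1492.86 N/m

1492.86


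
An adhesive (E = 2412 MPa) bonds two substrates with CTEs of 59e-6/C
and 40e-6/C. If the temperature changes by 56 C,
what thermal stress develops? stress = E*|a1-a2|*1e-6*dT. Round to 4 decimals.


Stress = 2412 * |59 - 40| * 1e-6 * 56
= 2.5664 MPa

2.5664


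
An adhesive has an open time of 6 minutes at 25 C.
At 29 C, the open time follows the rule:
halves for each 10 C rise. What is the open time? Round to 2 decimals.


Factor = 2^((29-25)/10) = 1.3195
Open time = 6 / 1.3195 = 4.55 min

4.55


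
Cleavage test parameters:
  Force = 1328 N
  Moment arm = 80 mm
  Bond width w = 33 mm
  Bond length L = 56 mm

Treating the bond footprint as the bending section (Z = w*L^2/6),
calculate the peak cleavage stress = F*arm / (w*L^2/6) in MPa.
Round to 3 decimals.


M = 1328 * 80 = 106240 N*mm
Z = 33 * 56^2 / 6 = 103488 / 6 mm^3
sigma = M / Z = 6 * 106240 / 103488 = 637440 / 103488
= 6.160 MPa

6.160


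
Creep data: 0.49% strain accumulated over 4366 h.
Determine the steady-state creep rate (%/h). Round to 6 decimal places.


Rate = 0.49 / 4366 = 0.000112 %/h

0.000112


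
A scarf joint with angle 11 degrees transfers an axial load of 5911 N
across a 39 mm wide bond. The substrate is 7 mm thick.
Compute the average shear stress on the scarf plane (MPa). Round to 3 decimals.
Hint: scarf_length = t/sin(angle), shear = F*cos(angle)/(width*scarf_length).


scarf_length = 7 / sin(11 deg) = 36.6859 mm
cos(11 deg) = 0.981627
shear stress = 5911 * 0.981627 / (39 * 36.6859)
= 4.055 MPa

4.055


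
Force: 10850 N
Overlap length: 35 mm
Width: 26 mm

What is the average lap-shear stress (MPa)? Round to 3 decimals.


Average shear stress = F / (overlap * width)
= 10850 / (35 * 26)
= 11.923 MPa

11.923


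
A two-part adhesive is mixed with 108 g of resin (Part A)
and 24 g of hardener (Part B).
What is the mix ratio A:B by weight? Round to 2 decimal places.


Mix ratio = mass_A / mass_B
= 108 / 24
= 4.50

4.50


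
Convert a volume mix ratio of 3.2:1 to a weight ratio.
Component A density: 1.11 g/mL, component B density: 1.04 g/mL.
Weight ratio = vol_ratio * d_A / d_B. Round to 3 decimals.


= 3.2 * 1.11 / 1.04 = 3.415

3.415


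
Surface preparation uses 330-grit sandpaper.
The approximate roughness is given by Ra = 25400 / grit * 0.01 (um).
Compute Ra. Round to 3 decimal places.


Ra = 25400 / 330 * 0.01
= 254 / 330
= 0.770 um

0.770


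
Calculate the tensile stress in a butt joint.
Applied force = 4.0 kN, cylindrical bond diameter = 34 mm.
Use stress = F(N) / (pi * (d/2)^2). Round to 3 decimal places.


A = pi * 17.0^2 = 907.9203 mm^2
sigma = 4000.0 / 907.9203 = 4.406 MPa

4.406


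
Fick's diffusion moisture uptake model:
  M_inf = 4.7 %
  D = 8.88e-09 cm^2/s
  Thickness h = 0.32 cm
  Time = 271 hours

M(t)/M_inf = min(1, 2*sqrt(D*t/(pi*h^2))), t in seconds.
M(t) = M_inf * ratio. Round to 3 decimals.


t_sec = 271 * 3600 = 975600
ratio = 2*sqrt(8.88e-09*975600/(pi*0.32^2))
= min(1, 0.328207)
= 0.328207
M(t) = 4.7 * 0.328207 = 1.543 %

1.543


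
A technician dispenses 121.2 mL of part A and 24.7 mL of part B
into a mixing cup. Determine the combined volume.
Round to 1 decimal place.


Combined volume = 121.2 + 24.7
= 145.9 mL

145.9


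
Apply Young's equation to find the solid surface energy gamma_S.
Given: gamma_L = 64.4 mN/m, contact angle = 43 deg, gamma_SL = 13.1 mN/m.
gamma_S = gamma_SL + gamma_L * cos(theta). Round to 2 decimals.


theta_rad = 43 * pi/180 = 0.750492
gamma_S = 13.1 + 64.4 * cos(0.750492)
= 60.20 mN/m

60.20


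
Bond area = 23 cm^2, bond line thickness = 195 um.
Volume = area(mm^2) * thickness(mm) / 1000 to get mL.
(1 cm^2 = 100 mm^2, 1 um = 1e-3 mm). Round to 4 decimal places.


area_mm2 = 23 * 100 = 2300
blt_mm = 195 * 1e-3 = 0.195
vol_mm3 = 2300 * 0.195 = 448.5
vol_mL = 448.5 / 1000 = 0.4485 mL

0.4485


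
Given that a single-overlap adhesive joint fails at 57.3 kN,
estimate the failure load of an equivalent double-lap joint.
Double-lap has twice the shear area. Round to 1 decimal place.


Double-lap factor = 2
Expected load = 57.3 * 2 = 114.6 kN

114.6


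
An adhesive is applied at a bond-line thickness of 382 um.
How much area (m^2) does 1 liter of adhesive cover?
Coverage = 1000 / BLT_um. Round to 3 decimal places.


Coverage = 1000 / 382 = 2.618 m^2

2.618


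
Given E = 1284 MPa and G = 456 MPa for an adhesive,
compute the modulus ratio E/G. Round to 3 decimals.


E/G ratio = 1284 / 456 = 2.816

2.816


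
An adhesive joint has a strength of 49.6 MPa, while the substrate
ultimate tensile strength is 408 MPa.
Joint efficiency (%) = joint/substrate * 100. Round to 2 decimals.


Efficiency = 49.6 / 408 * 100
= 12.16%

12.16


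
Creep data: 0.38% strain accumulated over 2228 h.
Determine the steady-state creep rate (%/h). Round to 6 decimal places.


Rate = 0.38 / 2228 = 0.000171 %/h

0.000171


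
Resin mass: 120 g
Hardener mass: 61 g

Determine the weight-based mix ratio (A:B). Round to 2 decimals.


Ratio = 120 / 61 = 1.97

1.97


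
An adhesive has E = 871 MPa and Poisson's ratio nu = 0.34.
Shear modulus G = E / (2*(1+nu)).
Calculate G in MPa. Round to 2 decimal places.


G = 871 / (2*(1+0.34))
= 871 / 2.68
= 325.00 MPa

325.00


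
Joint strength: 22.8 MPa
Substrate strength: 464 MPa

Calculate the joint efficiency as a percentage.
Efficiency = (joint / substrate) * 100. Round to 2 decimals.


Efficiency = (22.8 / 464) * 100 = 4.91%

4.91


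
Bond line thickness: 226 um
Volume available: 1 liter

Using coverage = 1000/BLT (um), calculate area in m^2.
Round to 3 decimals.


1 L = 1e6 mm^3, thickness = 226 um = 0.226 mm
Area = 1e6 / 0.226 mm^2 = (1e6 / 0.226) / 1e6 m^2 = 1000 / 226 m^2
= 4.425 m^2

4.425


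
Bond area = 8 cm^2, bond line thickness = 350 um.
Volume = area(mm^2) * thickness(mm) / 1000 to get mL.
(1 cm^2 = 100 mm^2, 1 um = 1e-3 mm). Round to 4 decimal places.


area_mm2 = 8 * 100 = 800
blt_mm = 350 * 1e-3 = 0.35
vol_mm3 = 800 * 0.35 = 280.0
vol_mL = 280.0 / 1000 = 0.2800 mL

0.2800


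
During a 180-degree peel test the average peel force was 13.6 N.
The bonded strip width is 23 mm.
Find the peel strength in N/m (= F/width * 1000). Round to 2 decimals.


Peel strength = F/width * 1000
= 13.6 / 23 * 1000
= 591.30 N/m

591.30


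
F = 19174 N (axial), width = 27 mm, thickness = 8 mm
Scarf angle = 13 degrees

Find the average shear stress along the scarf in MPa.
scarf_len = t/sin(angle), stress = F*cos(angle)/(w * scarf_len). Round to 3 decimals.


scarf_len = 8/sin(13 deg) = 35.5633
cos(13 deg) = 0.974370
stress = 19174*0.974370/(27*35.5633) = 19.457 MPa

19.457


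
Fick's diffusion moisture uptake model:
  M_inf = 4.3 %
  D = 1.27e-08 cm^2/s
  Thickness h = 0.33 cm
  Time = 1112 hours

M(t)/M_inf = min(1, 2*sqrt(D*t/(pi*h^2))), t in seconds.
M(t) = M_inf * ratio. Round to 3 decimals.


t_sec = 1112 * 3600 = 4003200
ratio = 2*sqrt(1.27e-08*4003200/(pi*0.33^2))
= min(1, 0.770986)
= 0.770986
M(t) = 4.3 * 0.770986 = 3.315 %

3.315


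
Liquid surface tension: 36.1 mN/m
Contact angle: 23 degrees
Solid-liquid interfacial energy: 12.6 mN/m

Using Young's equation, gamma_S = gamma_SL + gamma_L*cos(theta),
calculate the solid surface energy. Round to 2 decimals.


gamma_S = 12.6 + 36.1 * cos(23)
= 45.83 mN/m

45.83


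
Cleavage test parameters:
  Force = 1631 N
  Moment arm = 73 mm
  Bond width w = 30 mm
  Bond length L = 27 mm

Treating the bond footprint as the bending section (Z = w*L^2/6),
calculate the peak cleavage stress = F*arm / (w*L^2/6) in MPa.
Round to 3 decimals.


M = 1631 * 73 = 119063 N*mm
Z = 30 * 27^2 / 6 = 21870 / 6 mm^3
sigma = M / Z = 6 * 119063 / 21870 = 714378 / 21870
= 32.665 MPa

32.665


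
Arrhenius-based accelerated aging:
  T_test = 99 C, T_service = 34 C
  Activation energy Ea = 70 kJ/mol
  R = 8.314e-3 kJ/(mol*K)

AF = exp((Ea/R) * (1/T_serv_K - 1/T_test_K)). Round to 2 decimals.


T_test_K = 372.15, T_serv_K = 307.15
AF = exp((70/8.314e-3) * (1/307.15 - 1/372.15))
= 120.03

120.03
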